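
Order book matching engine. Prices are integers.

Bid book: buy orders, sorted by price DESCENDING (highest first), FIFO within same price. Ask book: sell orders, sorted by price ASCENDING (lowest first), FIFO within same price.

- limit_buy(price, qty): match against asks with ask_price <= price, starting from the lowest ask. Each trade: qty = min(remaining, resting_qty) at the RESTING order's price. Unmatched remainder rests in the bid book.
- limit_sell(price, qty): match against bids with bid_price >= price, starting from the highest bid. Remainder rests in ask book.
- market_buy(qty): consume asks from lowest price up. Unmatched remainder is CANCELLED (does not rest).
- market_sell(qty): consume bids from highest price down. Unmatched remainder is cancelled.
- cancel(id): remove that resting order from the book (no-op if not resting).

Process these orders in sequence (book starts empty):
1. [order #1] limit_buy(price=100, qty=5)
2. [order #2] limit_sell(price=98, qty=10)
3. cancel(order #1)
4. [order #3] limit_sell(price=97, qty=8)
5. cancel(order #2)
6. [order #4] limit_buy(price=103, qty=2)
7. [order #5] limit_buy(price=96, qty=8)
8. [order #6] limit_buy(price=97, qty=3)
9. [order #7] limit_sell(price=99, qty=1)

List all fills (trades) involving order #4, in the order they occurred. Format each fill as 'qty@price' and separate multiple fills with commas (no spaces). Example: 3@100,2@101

Answer: 2@97

Derivation:
After op 1 [order #1] limit_buy(price=100, qty=5): fills=none; bids=[#1:5@100] asks=[-]
After op 2 [order #2] limit_sell(price=98, qty=10): fills=#1x#2:5@100; bids=[-] asks=[#2:5@98]
After op 3 cancel(order #1): fills=none; bids=[-] asks=[#2:5@98]
After op 4 [order #3] limit_sell(price=97, qty=8): fills=none; bids=[-] asks=[#3:8@97 #2:5@98]
After op 5 cancel(order #2): fills=none; bids=[-] asks=[#3:8@97]
After op 6 [order #4] limit_buy(price=103, qty=2): fills=#4x#3:2@97; bids=[-] asks=[#3:6@97]
After op 7 [order #5] limit_buy(price=96, qty=8): fills=none; bids=[#5:8@96] asks=[#3:6@97]
After op 8 [order #6] limit_buy(price=97, qty=3): fills=#6x#3:3@97; bids=[#5:8@96] asks=[#3:3@97]
After op 9 [order #7] limit_sell(price=99, qty=1): fills=none; bids=[#5:8@96] asks=[#3:3@97 #7:1@99]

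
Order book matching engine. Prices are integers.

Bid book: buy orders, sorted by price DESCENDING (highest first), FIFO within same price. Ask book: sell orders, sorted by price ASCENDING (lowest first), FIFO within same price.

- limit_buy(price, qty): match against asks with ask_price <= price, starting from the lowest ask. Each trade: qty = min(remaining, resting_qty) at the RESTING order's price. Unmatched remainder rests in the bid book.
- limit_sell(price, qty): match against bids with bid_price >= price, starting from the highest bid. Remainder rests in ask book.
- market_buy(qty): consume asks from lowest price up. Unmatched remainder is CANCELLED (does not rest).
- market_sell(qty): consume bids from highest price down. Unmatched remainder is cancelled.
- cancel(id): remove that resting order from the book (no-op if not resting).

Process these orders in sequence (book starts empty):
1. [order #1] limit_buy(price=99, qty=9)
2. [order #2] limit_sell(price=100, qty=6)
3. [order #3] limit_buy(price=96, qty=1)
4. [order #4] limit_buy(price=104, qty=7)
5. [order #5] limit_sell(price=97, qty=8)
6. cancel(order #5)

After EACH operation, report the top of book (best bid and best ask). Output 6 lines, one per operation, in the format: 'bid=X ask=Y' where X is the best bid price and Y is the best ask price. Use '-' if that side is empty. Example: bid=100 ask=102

Answer: bid=99 ask=-
bid=99 ask=100
bid=99 ask=100
bid=104 ask=-
bid=99 ask=-
bid=99 ask=-

Derivation:
After op 1 [order #1] limit_buy(price=99, qty=9): fills=none; bids=[#1:9@99] asks=[-]
After op 2 [order #2] limit_sell(price=100, qty=6): fills=none; bids=[#1:9@99] asks=[#2:6@100]
After op 3 [order #3] limit_buy(price=96, qty=1): fills=none; bids=[#1:9@99 #3:1@96] asks=[#2:6@100]
After op 4 [order #4] limit_buy(price=104, qty=7): fills=#4x#2:6@100; bids=[#4:1@104 #1:9@99 #3:1@96] asks=[-]
After op 5 [order #5] limit_sell(price=97, qty=8): fills=#4x#5:1@104 #1x#5:7@99; bids=[#1:2@99 #3:1@96] asks=[-]
After op 6 cancel(order #5): fills=none; bids=[#1:2@99 #3:1@96] asks=[-]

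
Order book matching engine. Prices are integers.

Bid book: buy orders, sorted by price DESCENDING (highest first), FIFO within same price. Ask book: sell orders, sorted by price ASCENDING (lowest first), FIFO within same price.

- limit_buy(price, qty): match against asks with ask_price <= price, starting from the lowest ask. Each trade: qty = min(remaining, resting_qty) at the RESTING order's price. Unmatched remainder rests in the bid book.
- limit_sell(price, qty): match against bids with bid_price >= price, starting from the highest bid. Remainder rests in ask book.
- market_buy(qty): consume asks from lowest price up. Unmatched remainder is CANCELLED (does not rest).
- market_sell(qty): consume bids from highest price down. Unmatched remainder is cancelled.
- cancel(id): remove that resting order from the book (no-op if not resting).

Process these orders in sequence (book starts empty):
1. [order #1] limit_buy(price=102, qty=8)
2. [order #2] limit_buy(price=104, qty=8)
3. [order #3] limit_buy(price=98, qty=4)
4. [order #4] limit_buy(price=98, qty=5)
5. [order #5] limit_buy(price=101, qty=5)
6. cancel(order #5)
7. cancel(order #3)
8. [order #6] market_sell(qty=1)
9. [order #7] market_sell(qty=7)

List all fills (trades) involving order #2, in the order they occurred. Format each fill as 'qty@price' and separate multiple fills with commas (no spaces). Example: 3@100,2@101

Answer: 1@104,7@104

Derivation:
After op 1 [order #1] limit_buy(price=102, qty=8): fills=none; bids=[#1:8@102] asks=[-]
After op 2 [order #2] limit_buy(price=104, qty=8): fills=none; bids=[#2:8@104 #1:8@102] asks=[-]
After op 3 [order #3] limit_buy(price=98, qty=4): fills=none; bids=[#2:8@104 #1:8@102 #3:4@98] asks=[-]
After op 4 [order #4] limit_buy(price=98, qty=5): fills=none; bids=[#2:8@104 #1:8@102 #3:4@98 #4:5@98] asks=[-]
After op 5 [order #5] limit_buy(price=101, qty=5): fills=none; bids=[#2:8@104 #1:8@102 #5:5@101 #3:4@98 #4:5@98] asks=[-]
After op 6 cancel(order #5): fills=none; bids=[#2:8@104 #1:8@102 #3:4@98 #4:5@98] asks=[-]
After op 7 cancel(order #3): fills=none; bids=[#2:8@104 #1:8@102 #4:5@98] asks=[-]
After op 8 [order #6] market_sell(qty=1): fills=#2x#6:1@104; bids=[#2:7@104 #1:8@102 #4:5@98] asks=[-]
After op 9 [order #7] market_sell(qty=7): fills=#2x#7:7@104; bids=[#1:8@102 #4:5@98] asks=[-]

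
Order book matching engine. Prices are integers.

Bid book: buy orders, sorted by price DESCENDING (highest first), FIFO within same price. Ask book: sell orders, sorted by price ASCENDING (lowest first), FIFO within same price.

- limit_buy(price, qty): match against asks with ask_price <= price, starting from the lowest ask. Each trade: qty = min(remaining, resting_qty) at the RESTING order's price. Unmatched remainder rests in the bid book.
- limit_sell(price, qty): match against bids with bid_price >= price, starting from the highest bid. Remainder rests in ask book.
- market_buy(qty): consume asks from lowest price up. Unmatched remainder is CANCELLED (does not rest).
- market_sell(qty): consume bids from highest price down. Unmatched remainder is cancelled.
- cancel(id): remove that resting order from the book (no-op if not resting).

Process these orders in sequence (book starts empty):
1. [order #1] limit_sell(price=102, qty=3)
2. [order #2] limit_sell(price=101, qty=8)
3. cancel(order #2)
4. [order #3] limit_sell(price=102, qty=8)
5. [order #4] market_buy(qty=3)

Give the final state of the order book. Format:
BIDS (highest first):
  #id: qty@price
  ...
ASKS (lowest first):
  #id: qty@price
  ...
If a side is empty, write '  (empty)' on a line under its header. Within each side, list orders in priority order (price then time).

Answer: BIDS (highest first):
  (empty)
ASKS (lowest first):
  #3: 8@102

Derivation:
After op 1 [order #1] limit_sell(price=102, qty=3): fills=none; bids=[-] asks=[#1:3@102]
After op 2 [order #2] limit_sell(price=101, qty=8): fills=none; bids=[-] asks=[#2:8@101 #1:3@102]
After op 3 cancel(order #2): fills=none; bids=[-] asks=[#1:3@102]
After op 4 [order #3] limit_sell(price=102, qty=8): fills=none; bids=[-] asks=[#1:3@102 #3:8@102]
After op 5 [order #4] market_buy(qty=3): fills=#4x#1:3@102; bids=[-] asks=[#3:8@102]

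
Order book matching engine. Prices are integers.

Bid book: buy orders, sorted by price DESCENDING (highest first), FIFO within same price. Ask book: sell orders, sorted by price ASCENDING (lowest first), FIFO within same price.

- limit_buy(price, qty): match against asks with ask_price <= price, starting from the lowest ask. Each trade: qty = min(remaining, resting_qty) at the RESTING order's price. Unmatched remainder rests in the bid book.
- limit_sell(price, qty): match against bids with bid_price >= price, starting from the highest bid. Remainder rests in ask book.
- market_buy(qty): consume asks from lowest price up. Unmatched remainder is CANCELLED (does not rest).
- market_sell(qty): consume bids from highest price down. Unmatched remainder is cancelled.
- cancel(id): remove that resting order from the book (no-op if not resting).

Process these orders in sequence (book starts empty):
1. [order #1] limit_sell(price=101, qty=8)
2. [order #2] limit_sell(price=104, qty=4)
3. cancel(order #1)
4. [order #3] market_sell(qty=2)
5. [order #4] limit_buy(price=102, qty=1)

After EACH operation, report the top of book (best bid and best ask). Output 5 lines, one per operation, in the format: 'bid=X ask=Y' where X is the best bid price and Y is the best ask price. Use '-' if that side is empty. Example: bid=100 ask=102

After op 1 [order #1] limit_sell(price=101, qty=8): fills=none; bids=[-] asks=[#1:8@101]
After op 2 [order #2] limit_sell(price=104, qty=4): fills=none; bids=[-] asks=[#1:8@101 #2:4@104]
After op 3 cancel(order #1): fills=none; bids=[-] asks=[#2:4@104]
After op 4 [order #3] market_sell(qty=2): fills=none; bids=[-] asks=[#2:4@104]
After op 5 [order #4] limit_buy(price=102, qty=1): fills=none; bids=[#4:1@102] asks=[#2:4@104]

Answer: bid=- ask=101
bid=- ask=101
bid=- ask=104
bid=- ask=104
bid=102 ask=104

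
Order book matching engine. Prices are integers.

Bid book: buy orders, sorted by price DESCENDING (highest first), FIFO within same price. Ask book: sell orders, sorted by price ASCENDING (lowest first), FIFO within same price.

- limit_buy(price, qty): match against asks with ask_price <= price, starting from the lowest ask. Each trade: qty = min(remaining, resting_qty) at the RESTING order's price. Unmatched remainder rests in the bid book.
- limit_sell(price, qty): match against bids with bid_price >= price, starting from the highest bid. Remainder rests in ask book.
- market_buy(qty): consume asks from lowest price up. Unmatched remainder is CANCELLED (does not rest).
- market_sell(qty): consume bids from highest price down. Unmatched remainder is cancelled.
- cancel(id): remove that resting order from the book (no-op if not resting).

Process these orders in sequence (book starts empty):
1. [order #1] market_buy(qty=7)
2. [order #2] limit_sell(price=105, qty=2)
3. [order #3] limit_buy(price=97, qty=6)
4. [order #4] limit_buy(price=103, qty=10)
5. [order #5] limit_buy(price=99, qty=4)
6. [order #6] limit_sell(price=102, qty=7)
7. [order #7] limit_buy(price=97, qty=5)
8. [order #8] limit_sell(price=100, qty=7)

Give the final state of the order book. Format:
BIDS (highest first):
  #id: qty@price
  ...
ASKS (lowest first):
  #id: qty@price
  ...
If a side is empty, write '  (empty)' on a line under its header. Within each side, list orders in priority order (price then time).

After op 1 [order #1] market_buy(qty=7): fills=none; bids=[-] asks=[-]
After op 2 [order #2] limit_sell(price=105, qty=2): fills=none; bids=[-] asks=[#2:2@105]
After op 3 [order #3] limit_buy(price=97, qty=6): fills=none; bids=[#3:6@97] asks=[#2:2@105]
After op 4 [order #4] limit_buy(price=103, qty=10): fills=none; bids=[#4:10@103 #3:6@97] asks=[#2:2@105]
After op 5 [order #5] limit_buy(price=99, qty=4): fills=none; bids=[#4:10@103 #5:4@99 #3:6@97] asks=[#2:2@105]
After op 6 [order #6] limit_sell(price=102, qty=7): fills=#4x#6:7@103; bids=[#4:3@103 #5:4@99 #3:6@97] asks=[#2:2@105]
After op 7 [order #7] limit_buy(price=97, qty=5): fills=none; bids=[#4:3@103 #5:4@99 #3:6@97 #7:5@97] asks=[#2:2@105]
After op 8 [order #8] limit_sell(price=100, qty=7): fills=#4x#8:3@103; bids=[#5:4@99 #3:6@97 #7:5@97] asks=[#8:4@100 #2:2@105]

Answer: BIDS (highest first):
  #5: 4@99
  #3: 6@97
  #7: 5@97
ASKS (lowest first):
  #8: 4@100
  #2: 2@105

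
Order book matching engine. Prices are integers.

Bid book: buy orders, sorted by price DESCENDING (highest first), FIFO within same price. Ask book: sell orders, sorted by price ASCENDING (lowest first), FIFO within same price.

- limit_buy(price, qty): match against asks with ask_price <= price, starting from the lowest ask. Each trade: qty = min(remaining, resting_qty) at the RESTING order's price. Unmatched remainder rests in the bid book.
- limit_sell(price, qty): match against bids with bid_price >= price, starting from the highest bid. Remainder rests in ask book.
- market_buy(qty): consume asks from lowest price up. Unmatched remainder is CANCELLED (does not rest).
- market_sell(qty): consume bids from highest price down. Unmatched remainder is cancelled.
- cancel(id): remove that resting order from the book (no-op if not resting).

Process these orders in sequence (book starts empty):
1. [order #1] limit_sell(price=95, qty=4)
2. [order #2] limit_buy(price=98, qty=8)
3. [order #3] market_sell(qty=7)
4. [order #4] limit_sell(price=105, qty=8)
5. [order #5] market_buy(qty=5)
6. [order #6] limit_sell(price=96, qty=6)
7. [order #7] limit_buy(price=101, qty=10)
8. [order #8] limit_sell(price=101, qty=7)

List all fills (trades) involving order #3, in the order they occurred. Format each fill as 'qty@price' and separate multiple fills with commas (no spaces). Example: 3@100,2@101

Answer: 4@98

Derivation:
After op 1 [order #1] limit_sell(price=95, qty=4): fills=none; bids=[-] asks=[#1:4@95]
After op 2 [order #2] limit_buy(price=98, qty=8): fills=#2x#1:4@95; bids=[#2:4@98] asks=[-]
After op 3 [order #3] market_sell(qty=7): fills=#2x#3:4@98; bids=[-] asks=[-]
After op 4 [order #4] limit_sell(price=105, qty=8): fills=none; bids=[-] asks=[#4:8@105]
After op 5 [order #5] market_buy(qty=5): fills=#5x#4:5@105; bids=[-] asks=[#4:3@105]
After op 6 [order #6] limit_sell(price=96, qty=6): fills=none; bids=[-] asks=[#6:6@96 #4:3@105]
After op 7 [order #7] limit_buy(price=101, qty=10): fills=#7x#6:6@96; bids=[#7:4@101] asks=[#4:3@105]
After op 8 [order #8] limit_sell(price=101, qty=7): fills=#7x#8:4@101; bids=[-] asks=[#8:3@101 #4:3@105]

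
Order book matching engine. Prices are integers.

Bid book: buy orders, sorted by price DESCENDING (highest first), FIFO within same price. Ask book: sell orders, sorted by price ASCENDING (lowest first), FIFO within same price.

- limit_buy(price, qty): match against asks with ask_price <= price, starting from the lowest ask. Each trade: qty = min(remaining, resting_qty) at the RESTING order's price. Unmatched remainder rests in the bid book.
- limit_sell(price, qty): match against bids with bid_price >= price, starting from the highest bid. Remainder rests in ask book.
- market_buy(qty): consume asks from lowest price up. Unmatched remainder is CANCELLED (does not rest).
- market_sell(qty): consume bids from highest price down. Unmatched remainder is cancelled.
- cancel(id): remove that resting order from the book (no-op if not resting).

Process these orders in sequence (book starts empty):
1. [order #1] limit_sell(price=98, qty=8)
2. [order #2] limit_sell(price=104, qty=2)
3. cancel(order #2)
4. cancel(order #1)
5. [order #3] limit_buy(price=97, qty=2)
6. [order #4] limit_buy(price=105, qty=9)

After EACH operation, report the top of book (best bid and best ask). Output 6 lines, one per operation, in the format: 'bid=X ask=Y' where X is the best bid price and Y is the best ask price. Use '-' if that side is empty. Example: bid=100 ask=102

After op 1 [order #1] limit_sell(price=98, qty=8): fills=none; bids=[-] asks=[#1:8@98]
After op 2 [order #2] limit_sell(price=104, qty=2): fills=none; bids=[-] asks=[#1:8@98 #2:2@104]
After op 3 cancel(order #2): fills=none; bids=[-] asks=[#1:8@98]
After op 4 cancel(order #1): fills=none; bids=[-] asks=[-]
After op 5 [order #3] limit_buy(price=97, qty=2): fills=none; bids=[#3:2@97] asks=[-]
After op 6 [order #4] limit_buy(price=105, qty=9): fills=none; bids=[#4:9@105 #3:2@97] asks=[-]

Answer: bid=- ask=98
bid=- ask=98
bid=- ask=98
bid=- ask=-
bid=97 ask=-
bid=105 ask=-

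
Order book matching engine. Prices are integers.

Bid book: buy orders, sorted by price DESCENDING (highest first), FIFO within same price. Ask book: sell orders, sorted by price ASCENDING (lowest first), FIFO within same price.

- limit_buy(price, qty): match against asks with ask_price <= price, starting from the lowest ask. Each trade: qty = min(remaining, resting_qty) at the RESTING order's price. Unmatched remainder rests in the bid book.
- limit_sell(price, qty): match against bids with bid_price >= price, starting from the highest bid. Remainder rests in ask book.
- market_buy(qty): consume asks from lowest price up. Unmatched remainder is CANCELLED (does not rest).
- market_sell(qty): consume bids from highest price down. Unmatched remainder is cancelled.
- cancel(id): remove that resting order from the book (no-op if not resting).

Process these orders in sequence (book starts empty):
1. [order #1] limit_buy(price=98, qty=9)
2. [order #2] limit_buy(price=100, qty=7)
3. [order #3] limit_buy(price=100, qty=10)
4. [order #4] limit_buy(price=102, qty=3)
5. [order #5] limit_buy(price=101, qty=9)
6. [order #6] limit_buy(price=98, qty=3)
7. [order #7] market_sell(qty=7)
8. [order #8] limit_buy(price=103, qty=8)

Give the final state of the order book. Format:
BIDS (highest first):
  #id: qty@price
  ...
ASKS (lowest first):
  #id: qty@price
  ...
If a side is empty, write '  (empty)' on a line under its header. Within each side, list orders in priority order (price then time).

After op 1 [order #1] limit_buy(price=98, qty=9): fills=none; bids=[#1:9@98] asks=[-]
After op 2 [order #2] limit_buy(price=100, qty=7): fills=none; bids=[#2:7@100 #1:9@98] asks=[-]
After op 3 [order #3] limit_buy(price=100, qty=10): fills=none; bids=[#2:7@100 #3:10@100 #1:9@98] asks=[-]
After op 4 [order #4] limit_buy(price=102, qty=3): fills=none; bids=[#4:3@102 #2:7@100 #3:10@100 #1:9@98] asks=[-]
After op 5 [order #5] limit_buy(price=101, qty=9): fills=none; bids=[#4:3@102 #5:9@101 #2:7@100 #3:10@100 #1:9@98] asks=[-]
After op 6 [order #6] limit_buy(price=98, qty=3): fills=none; bids=[#4:3@102 #5:9@101 #2:7@100 #3:10@100 #1:9@98 #6:3@98] asks=[-]
After op 7 [order #7] market_sell(qty=7): fills=#4x#7:3@102 #5x#7:4@101; bids=[#5:5@101 #2:7@100 #3:10@100 #1:9@98 #6:3@98] asks=[-]
After op 8 [order #8] limit_buy(price=103, qty=8): fills=none; bids=[#8:8@103 #5:5@101 #2:7@100 #3:10@100 #1:9@98 #6:3@98] asks=[-]

Answer: BIDS (highest first):
  #8: 8@103
  #5: 5@101
  #2: 7@100
  #3: 10@100
  #1: 9@98
  #6: 3@98
ASKS (lowest first):
  (empty)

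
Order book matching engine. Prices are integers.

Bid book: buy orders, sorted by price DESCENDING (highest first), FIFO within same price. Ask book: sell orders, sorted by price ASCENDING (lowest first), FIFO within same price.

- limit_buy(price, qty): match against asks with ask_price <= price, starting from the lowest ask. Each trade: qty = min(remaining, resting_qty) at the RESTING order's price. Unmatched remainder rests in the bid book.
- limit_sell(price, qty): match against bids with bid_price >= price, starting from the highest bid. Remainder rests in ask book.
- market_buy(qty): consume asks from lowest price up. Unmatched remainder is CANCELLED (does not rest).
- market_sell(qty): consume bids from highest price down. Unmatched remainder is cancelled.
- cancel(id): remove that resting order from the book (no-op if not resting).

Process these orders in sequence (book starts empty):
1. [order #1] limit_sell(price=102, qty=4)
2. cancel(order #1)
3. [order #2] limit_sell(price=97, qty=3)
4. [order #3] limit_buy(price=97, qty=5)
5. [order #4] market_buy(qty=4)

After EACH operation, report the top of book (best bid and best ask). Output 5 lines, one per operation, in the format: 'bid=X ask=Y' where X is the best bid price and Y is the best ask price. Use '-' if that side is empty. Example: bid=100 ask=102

After op 1 [order #1] limit_sell(price=102, qty=4): fills=none; bids=[-] asks=[#1:4@102]
After op 2 cancel(order #1): fills=none; bids=[-] asks=[-]
After op 3 [order #2] limit_sell(price=97, qty=3): fills=none; bids=[-] asks=[#2:3@97]
After op 4 [order #3] limit_buy(price=97, qty=5): fills=#3x#2:3@97; bids=[#3:2@97] asks=[-]
After op 5 [order #4] market_buy(qty=4): fills=none; bids=[#3:2@97] asks=[-]

Answer: bid=- ask=102
bid=- ask=-
bid=- ask=97
bid=97 ask=-
bid=97 ask=-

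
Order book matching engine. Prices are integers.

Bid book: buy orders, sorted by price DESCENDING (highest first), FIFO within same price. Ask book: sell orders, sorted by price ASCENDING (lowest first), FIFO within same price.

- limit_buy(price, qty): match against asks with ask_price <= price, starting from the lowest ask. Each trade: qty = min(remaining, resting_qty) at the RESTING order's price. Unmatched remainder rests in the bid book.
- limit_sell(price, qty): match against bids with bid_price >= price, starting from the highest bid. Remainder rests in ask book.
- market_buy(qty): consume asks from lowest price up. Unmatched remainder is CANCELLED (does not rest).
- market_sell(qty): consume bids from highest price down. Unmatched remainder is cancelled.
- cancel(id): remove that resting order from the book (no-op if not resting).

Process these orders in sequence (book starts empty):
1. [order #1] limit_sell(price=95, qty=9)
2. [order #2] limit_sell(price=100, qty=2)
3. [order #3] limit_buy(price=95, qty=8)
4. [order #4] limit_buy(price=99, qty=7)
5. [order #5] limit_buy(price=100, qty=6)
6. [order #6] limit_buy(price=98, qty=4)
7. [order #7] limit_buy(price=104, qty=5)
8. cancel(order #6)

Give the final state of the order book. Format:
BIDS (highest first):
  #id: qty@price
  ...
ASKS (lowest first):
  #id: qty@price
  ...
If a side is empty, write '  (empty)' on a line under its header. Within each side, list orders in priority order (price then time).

Answer: BIDS (highest first):
  #7: 5@104
  #5: 4@100
  #4: 6@99
ASKS (lowest first):
  (empty)

Derivation:
After op 1 [order #1] limit_sell(price=95, qty=9): fills=none; bids=[-] asks=[#1:9@95]
After op 2 [order #2] limit_sell(price=100, qty=2): fills=none; bids=[-] asks=[#1:9@95 #2:2@100]
After op 3 [order #3] limit_buy(price=95, qty=8): fills=#3x#1:8@95; bids=[-] asks=[#1:1@95 #2:2@100]
After op 4 [order #4] limit_buy(price=99, qty=7): fills=#4x#1:1@95; bids=[#4:6@99] asks=[#2:2@100]
After op 5 [order #5] limit_buy(price=100, qty=6): fills=#5x#2:2@100; bids=[#5:4@100 #4:6@99] asks=[-]
After op 6 [order #6] limit_buy(price=98, qty=4): fills=none; bids=[#5:4@100 #4:6@99 #6:4@98] asks=[-]
After op 7 [order #7] limit_buy(price=104, qty=5): fills=none; bids=[#7:5@104 #5:4@100 #4:6@99 #6:4@98] asks=[-]
After op 8 cancel(order #6): fills=none; bids=[#7:5@104 #5:4@100 #4:6@99] asks=[-]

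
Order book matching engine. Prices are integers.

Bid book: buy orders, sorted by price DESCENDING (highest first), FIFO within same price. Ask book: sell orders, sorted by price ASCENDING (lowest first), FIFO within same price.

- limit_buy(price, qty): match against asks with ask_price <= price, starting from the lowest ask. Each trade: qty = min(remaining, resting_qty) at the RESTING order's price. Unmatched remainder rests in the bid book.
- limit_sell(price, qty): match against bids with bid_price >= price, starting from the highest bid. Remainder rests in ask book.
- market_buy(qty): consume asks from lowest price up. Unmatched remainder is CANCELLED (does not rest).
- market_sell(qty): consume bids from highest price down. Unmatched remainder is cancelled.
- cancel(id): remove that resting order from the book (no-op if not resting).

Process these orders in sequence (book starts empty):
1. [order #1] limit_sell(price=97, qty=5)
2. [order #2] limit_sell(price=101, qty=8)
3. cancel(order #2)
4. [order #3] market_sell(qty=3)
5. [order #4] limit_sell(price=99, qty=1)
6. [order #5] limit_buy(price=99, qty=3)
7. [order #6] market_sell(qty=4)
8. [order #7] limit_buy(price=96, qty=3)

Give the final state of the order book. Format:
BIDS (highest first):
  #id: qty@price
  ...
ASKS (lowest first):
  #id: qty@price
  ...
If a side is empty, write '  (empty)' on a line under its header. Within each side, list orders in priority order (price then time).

Answer: BIDS (highest first):
  #7: 3@96
ASKS (lowest first):
  #1: 2@97
  #4: 1@99

Derivation:
After op 1 [order #1] limit_sell(price=97, qty=5): fills=none; bids=[-] asks=[#1:5@97]
After op 2 [order #2] limit_sell(price=101, qty=8): fills=none; bids=[-] asks=[#1:5@97 #2:8@101]
After op 3 cancel(order #2): fills=none; bids=[-] asks=[#1:5@97]
After op 4 [order #3] market_sell(qty=3): fills=none; bids=[-] asks=[#1:5@97]
After op 5 [order #4] limit_sell(price=99, qty=1): fills=none; bids=[-] asks=[#1:5@97 #4:1@99]
After op 6 [order #5] limit_buy(price=99, qty=3): fills=#5x#1:3@97; bids=[-] asks=[#1:2@97 #4:1@99]
After op 7 [order #6] market_sell(qty=4): fills=none; bids=[-] asks=[#1:2@97 #4:1@99]
After op 8 [order #7] limit_buy(price=96, qty=3): fills=none; bids=[#7:3@96] asks=[#1:2@97 #4:1@99]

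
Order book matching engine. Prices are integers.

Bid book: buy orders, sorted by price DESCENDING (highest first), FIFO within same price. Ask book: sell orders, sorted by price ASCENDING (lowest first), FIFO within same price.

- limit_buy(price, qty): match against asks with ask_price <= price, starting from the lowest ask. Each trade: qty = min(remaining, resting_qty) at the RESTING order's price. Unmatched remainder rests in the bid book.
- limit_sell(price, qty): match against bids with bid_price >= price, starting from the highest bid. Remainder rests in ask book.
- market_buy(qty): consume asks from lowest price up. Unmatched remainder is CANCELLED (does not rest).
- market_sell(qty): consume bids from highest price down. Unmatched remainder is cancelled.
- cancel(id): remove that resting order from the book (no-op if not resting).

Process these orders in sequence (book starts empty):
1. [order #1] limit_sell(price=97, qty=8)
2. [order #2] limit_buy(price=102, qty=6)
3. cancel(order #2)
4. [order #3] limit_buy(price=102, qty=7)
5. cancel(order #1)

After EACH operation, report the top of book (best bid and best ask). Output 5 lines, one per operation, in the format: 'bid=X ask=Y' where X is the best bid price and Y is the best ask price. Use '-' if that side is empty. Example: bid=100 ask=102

Answer: bid=- ask=97
bid=- ask=97
bid=- ask=97
bid=102 ask=-
bid=102 ask=-

Derivation:
After op 1 [order #1] limit_sell(price=97, qty=8): fills=none; bids=[-] asks=[#1:8@97]
After op 2 [order #2] limit_buy(price=102, qty=6): fills=#2x#1:6@97; bids=[-] asks=[#1:2@97]
After op 3 cancel(order #2): fills=none; bids=[-] asks=[#1:2@97]
After op 4 [order #3] limit_buy(price=102, qty=7): fills=#3x#1:2@97; bids=[#3:5@102] asks=[-]
After op 5 cancel(order #1): fills=none; bids=[#3:5@102] asks=[-]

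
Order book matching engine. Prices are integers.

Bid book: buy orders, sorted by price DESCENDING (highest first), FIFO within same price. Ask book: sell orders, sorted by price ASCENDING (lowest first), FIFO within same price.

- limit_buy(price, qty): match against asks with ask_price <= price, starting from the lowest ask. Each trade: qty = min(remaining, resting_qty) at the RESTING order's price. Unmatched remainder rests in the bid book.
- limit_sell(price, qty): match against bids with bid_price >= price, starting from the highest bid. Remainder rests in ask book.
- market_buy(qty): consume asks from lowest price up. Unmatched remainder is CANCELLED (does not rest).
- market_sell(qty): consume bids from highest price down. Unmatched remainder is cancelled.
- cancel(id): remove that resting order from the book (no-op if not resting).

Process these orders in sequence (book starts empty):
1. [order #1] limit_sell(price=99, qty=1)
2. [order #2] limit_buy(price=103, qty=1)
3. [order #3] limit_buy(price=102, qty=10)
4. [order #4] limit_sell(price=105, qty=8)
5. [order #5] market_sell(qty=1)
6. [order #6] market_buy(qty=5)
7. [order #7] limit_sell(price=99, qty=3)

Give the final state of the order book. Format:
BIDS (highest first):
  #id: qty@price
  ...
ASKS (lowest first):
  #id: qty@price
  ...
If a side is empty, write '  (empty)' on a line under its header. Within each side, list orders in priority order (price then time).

After op 1 [order #1] limit_sell(price=99, qty=1): fills=none; bids=[-] asks=[#1:1@99]
After op 2 [order #2] limit_buy(price=103, qty=1): fills=#2x#1:1@99; bids=[-] asks=[-]
After op 3 [order #3] limit_buy(price=102, qty=10): fills=none; bids=[#3:10@102] asks=[-]
After op 4 [order #4] limit_sell(price=105, qty=8): fills=none; bids=[#3:10@102] asks=[#4:8@105]
After op 5 [order #5] market_sell(qty=1): fills=#3x#5:1@102; bids=[#3:9@102] asks=[#4:8@105]
After op 6 [order #6] market_buy(qty=5): fills=#6x#4:5@105; bids=[#3:9@102] asks=[#4:3@105]
After op 7 [order #7] limit_sell(price=99, qty=3): fills=#3x#7:3@102; bids=[#3:6@102] asks=[#4:3@105]

Answer: BIDS (highest first):
  #3: 6@102
ASKS (lowest first):
  #4: 3@105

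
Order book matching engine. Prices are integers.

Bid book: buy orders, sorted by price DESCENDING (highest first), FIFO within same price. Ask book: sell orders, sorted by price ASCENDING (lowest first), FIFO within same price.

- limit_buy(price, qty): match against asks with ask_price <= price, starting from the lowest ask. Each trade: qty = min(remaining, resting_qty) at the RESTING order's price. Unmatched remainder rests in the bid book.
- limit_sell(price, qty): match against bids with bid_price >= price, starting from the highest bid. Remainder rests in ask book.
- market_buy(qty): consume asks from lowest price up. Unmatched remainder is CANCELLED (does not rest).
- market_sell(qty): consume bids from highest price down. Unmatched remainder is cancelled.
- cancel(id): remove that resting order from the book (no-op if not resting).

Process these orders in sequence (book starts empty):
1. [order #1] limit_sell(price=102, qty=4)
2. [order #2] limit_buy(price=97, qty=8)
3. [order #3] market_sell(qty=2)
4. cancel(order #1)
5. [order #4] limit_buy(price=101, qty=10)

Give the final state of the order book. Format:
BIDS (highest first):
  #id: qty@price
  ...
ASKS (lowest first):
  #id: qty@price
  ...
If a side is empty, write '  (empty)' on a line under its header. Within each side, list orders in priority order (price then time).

Answer: BIDS (highest first):
  #4: 10@101
  #2: 6@97
ASKS (lowest first):
  (empty)

Derivation:
After op 1 [order #1] limit_sell(price=102, qty=4): fills=none; bids=[-] asks=[#1:4@102]
After op 2 [order #2] limit_buy(price=97, qty=8): fills=none; bids=[#2:8@97] asks=[#1:4@102]
After op 3 [order #3] market_sell(qty=2): fills=#2x#3:2@97; bids=[#2:6@97] asks=[#1:4@102]
After op 4 cancel(order #1): fills=none; bids=[#2:6@97] asks=[-]
After op 5 [order #4] limit_buy(price=101, qty=10): fills=none; bids=[#4:10@101 #2:6@97] asks=[-]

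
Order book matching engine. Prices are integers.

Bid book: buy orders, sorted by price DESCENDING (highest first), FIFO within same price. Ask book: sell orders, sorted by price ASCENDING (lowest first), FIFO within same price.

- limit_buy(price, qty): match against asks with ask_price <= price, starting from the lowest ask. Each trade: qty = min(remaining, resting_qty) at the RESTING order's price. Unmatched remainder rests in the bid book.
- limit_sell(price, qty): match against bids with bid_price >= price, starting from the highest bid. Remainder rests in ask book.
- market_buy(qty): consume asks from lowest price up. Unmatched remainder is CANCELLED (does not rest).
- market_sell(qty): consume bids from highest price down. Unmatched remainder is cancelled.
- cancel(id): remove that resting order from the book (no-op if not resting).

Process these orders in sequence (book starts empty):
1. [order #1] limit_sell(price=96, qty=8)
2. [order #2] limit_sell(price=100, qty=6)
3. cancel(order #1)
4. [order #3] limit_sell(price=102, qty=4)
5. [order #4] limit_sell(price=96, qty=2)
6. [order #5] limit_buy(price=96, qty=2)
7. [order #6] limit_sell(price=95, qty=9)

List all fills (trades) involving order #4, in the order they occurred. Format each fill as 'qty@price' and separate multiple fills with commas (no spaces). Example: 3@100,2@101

Answer: 2@96

Derivation:
After op 1 [order #1] limit_sell(price=96, qty=8): fills=none; bids=[-] asks=[#1:8@96]
After op 2 [order #2] limit_sell(price=100, qty=6): fills=none; bids=[-] asks=[#1:8@96 #2:6@100]
After op 3 cancel(order #1): fills=none; bids=[-] asks=[#2:6@100]
After op 4 [order #3] limit_sell(price=102, qty=4): fills=none; bids=[-] asks=[#2:6@100 #3:4@102]
After op 5 [order #4] limit_sell(price=96, qty=2): fills=none; bids=[-] asks=[#4:2@96 #2:6@100 #3:4@102]
After op 6 [order #5] limit_buy(price=96, qty=2): fills=#5x#4:2@96; bids=[-] asks=[#2:6@100 #3:4@102]
After op 7 [order #6] limit_sell(price=95, qty=9): fills=none; bids=[-] asks=[#6:9@95 #2:6@100 #3:4@102]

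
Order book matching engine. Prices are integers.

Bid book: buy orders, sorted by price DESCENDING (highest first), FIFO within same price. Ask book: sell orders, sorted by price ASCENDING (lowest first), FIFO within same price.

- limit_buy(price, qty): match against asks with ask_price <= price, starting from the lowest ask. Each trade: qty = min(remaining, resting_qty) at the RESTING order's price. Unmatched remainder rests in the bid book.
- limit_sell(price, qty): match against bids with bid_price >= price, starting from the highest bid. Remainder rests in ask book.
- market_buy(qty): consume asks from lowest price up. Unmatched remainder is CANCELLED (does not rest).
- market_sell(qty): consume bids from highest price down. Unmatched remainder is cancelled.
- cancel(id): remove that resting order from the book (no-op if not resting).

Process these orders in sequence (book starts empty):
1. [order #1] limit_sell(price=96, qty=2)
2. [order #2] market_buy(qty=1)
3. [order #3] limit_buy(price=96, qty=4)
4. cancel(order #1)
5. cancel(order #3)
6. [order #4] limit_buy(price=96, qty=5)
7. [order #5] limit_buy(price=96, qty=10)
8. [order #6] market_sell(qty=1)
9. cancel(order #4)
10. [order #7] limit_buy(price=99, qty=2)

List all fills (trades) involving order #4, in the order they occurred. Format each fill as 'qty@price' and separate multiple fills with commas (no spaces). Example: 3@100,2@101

Answer: 1@96

Derivation:
After op 1 [order #1] limit_sell(price=96, qty=2): fills=none; bids=[-] asks=[#1:2@96]
After op 2 [order #2] market_buy(qty=1): fills=#2x#1:1@96; bids=[-] asks=[#1:1@96]
After op 3 [order #3] limit_buy(price=96, qty=4): fills=#3x#1:1@96; bids=[#3:3@96] asks=[-]
After op 4 cancel(order #1): fills=none; bids=[#3:3@96] asks=[-]
After op 5 cancel(order #3): fills=none; bids=[-] asks=[-]
After op 6 [order #4] limit_buy(price=96, qty=5): fills=none; bids=[#4:5@96] asks=[-]
After op 7 [order #5] limit_buy(price=96, qty=10): fills=none; bids=[#4:5@96 #5:10@96] asks=[-]
After op 8 [order #6] market_sell(qty=1): fills=#4x#6:1@96; bids=[#4:4@96 #5:10@96] asks=[-]
After op 9 cancel(order #4): fills=none; bids=[#5:10@96] asks=[-]
After op 10 [order #7] limit_buy(price=99, qty=2): fills=none; bids=[#7:2@99 #5:10@96] asks=[-]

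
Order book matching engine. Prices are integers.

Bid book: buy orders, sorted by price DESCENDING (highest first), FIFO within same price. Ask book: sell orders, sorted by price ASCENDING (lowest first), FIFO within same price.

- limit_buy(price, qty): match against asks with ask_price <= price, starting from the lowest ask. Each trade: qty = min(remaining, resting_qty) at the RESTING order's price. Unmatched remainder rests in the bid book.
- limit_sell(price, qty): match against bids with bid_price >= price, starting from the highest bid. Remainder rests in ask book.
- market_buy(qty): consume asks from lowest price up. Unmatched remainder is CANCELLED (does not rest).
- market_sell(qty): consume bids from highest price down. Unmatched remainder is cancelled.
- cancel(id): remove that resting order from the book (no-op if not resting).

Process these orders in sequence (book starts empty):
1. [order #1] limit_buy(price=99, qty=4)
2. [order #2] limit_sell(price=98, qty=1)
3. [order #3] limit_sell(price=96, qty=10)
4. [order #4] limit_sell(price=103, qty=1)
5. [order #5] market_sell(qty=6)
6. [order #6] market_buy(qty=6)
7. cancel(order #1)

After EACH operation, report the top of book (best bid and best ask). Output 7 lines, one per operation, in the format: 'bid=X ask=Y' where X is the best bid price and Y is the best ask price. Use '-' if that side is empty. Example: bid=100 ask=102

Answer: bid=99 ask=-
bid=99 ask=-
bid=- ask=96
bid=- ask=96
bid=- ask=96
bid=- ask=96
bid=- ask=96

Derivation:
After op 1 [order #1] limit_buy(price=99, qty=4): fills=none; bids=[#1:4@99] asks=[-]
After op 2 [order #2] limit_sell(price=98, qty=1): fills=#1x#2:1@99; bids=[#1:3@99] asks=[-]
After op 3 [order #3] limit_sell(price=96, qty=10): fills=#1x#3:3@99; bids=[-] asks=[#3:7@96]
After op 4 [order #4] limit_sell(price=103, qty=1): fills=none; bids=[-] asks=[#3:7@96 #4:1@103]
After op 5 [order #5] market_sell(qty=6): fills=none; bids=[-] asks=[#3:7@96 #4:1@103]
After op 6 [order #6] market_buy(qty=6): fills=#6x#3:6@96; bids=[-] asks=[#3:1@96 #4:1@103]
After op 7 cancel(order #1): fills=none; bids=[-] asks=[#3:1@96 #4:1@103]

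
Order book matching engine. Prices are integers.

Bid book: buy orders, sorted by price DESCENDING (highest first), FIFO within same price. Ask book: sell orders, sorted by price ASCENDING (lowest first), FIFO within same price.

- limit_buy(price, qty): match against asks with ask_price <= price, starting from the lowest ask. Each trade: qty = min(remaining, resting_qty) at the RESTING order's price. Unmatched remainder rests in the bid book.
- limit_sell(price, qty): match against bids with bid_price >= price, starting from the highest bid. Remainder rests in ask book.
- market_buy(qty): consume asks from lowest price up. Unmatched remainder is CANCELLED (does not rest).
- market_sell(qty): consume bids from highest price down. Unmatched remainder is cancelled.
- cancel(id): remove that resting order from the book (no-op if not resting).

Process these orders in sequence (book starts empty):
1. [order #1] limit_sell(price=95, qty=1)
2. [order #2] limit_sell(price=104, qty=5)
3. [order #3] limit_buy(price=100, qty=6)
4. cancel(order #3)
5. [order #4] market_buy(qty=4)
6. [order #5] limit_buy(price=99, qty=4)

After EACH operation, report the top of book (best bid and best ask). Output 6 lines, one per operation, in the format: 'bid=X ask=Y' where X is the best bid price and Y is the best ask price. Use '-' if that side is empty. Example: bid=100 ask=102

After op 1 [order #1] limit_sell(price=95, qty=1): fills=none; bids=[-] asks=[#1:1@95]
After op 2 [order #2] limit_sell(price=104, qty=5): fills=none; bids=[-] asks=[#1:1@95 #2:5@104]
After op 3 [order #3] limit_buy(price=100, qty=6): fills=#3x#1:1@95; bids=[#3:5@100] asks=[#2:5@104]
After op 4 cancel(order #3): fills=none; bids=[-] asks=[#2:5@104]
After op 5 [order #4] market_buy(qty=4): fills=#4x#2:4@104; bids=[-] asks=[#2:1@104]
After op 6 [order #5] limit_buy(price=99, qty=4): fills=none; bids=[#5:4@99] asks=[#2:1@104]

Answer: bid=- ask=95
bid=- ask=95
bid=100 ask=104
bid=- ask=104
bid=- ask=104
bid=99 ask=104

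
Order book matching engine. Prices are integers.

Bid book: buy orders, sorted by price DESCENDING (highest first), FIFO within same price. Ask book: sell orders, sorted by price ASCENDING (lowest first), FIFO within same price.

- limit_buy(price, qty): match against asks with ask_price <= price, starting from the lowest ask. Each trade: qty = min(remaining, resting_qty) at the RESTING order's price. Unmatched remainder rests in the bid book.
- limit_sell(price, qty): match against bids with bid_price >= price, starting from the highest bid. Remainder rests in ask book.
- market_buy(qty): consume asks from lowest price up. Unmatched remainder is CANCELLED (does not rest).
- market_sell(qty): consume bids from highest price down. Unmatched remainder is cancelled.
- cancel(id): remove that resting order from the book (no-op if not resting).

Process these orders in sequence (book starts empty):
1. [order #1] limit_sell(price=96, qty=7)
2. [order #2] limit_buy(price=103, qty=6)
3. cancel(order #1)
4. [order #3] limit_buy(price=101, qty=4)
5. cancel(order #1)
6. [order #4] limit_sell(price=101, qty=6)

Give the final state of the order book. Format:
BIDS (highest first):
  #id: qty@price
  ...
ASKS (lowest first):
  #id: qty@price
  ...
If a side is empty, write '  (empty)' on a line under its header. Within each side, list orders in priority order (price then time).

After op 1 [order #1] limit_sell(price=96, qty=7): fills=none; bids=[-] asks=[#1:7@96]
After op 2 [order #2] limit_buy(price=103, qty=6): fills=#2x#1:6@96; bids=[-] asks=[#1:1@96]
After op 3 cancel(order #1): fills=none; bids=[-] asks=[-]
After op 4 [order #3] limit_buy(price=101, qty=4): fills=none; bids=[#3:4@101] asks=[-]
After op 5 cancel(order #1): fills=none; bids=[#3:4@101] asks=[-]
After op 6 [order #4] limit_sell(price=101, qty=6): fills=#3x#4:4@101; bids=[-] asks=[#4:2@101]

Answer: BIDS (highest first):
  (empty)
ASKS (lowest first):
  #4: 2@101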